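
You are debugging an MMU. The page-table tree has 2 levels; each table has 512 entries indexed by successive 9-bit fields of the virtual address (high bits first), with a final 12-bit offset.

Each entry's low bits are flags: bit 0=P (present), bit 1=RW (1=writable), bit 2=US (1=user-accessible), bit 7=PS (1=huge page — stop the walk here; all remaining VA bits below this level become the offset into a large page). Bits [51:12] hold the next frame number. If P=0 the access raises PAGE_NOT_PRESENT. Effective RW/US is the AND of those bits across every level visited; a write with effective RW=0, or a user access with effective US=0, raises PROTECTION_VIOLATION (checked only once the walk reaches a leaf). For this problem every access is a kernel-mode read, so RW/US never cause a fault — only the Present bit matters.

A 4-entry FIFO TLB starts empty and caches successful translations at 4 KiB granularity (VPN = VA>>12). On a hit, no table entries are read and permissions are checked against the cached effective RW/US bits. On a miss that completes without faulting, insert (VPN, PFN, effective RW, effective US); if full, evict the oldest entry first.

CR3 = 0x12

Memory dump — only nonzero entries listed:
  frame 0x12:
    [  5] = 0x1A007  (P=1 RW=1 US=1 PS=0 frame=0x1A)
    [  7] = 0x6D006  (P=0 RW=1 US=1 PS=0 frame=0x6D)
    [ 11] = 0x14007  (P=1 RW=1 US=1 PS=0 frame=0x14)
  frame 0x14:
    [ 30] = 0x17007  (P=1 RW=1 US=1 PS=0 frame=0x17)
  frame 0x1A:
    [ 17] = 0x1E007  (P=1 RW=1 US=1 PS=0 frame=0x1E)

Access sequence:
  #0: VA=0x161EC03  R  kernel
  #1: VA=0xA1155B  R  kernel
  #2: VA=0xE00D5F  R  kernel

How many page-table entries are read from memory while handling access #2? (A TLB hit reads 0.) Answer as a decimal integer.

Per-access translation:
#0 VA=0x161EC03 (r,kernel):
  lvl0: tbl 0x12, slot 11 ⇒ 0x14007 (P1/RW1/US1/PS0)
  lvl1: tbl 0x14, slot 30 ⇒ 0x17007 (P1/RW1/US1/PS0)
  ⇒ phys 0x17C03  [2 reads]
#1 VA=0xA1155B (r,kernel):
  lvl0: tbl 0x12, slot 5 ⇒ 0x1A007 (P1/RW1/US1/PS0)
  lvl1: tbl 0x1A, slot 17 ⇒ 0x1E007 (P1/RW1/US1/PS0)
  ⇒ phys 0x1E55B  [2 reads]
#2 VA=0xE00D5F (r,kernel):
  lvl0: tbl 0x12, slot 7 ⇒ 0x6D006 (P0/RW1/US1/PS0)
  ✗ PAGE_NOT_PRESENT  [1 reads]

Entries read for #2: 1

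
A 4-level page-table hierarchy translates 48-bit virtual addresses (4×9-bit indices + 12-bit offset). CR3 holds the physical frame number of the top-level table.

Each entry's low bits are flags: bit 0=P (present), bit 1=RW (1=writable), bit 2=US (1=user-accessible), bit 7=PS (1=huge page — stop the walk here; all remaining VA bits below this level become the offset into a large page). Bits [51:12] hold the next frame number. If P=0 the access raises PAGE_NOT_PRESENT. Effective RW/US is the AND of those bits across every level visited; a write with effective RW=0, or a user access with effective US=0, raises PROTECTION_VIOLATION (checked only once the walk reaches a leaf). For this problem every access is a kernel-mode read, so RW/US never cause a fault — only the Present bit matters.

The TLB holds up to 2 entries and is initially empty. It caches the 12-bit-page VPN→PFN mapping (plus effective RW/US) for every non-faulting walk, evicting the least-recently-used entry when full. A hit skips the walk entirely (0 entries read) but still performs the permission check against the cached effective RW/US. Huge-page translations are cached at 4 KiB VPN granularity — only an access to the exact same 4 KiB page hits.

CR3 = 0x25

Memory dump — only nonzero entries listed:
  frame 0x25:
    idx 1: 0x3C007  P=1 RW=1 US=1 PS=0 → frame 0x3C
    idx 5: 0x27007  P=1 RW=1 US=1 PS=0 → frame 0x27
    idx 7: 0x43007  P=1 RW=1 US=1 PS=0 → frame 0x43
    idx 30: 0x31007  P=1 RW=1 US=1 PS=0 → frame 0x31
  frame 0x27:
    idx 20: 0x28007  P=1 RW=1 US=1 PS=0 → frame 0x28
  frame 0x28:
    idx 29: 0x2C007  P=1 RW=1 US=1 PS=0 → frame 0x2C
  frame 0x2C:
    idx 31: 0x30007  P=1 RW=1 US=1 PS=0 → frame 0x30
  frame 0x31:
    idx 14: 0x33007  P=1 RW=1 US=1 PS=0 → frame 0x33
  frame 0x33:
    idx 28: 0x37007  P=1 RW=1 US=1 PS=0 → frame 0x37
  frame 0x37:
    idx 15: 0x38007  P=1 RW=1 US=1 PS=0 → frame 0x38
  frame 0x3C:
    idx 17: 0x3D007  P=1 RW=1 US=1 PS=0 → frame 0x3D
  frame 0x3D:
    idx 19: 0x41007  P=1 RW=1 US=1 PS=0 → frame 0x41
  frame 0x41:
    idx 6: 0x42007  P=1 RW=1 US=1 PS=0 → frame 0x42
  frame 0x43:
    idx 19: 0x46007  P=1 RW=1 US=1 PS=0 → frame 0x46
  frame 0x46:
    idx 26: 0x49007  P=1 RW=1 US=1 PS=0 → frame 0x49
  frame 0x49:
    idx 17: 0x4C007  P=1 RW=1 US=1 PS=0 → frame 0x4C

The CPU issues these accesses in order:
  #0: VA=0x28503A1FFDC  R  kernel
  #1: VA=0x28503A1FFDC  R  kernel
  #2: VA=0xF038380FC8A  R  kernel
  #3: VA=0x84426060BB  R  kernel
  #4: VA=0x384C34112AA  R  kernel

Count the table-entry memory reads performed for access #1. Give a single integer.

Walk each access:
#0 VA=0x28503A1FFDC (r,kernel):
  L0: frame=0x25 idx=5 entry=0x27007 [P=1 RW=1 US=1 PS=0]
  L1: frame=0x27 idx=20 entry=0x28007 [P=1 RW=1 US=1 PS=0]
  L2: frame=0x28 idx=29 entry=0x2C007 [P=1 RW=1 US=1 PS=0]
  L3: frame=0x2C idx=31 entry=0x30007 [P=1 RW=1 US=1 PS=0]
  ✓ 0x30FDC  — 4 lookups
#1 VA=0x28503A1FFDC (r,kernel):
  TLB hit vpn=0x28503A1F → PA=0x30FDC
#2 VA=0xF038380FC8A (r,kernel):
  L0: frame=0x25 idx=30 entry=0x31007 [P=1 RW=1 US=1 PS=0]
  L1: frame=0x31 idx=14 entry=0x33007 [P=1 RW=1 US=1 PS=0]
  L2: frame=0x33 idx=28 entry=0x37007 [P=1 RW=1 US=1 PS=0]
  L3: frame=0x37 idx=15 entry=0x38007 [P=1 RW=1 US=1 PS=0]
  ✓ 0x38C8A  — 4 lookups
#3 VA=0x84426060BB (r,kernel):
  L0: frame=0x25 idx=1 entry=0x3C007 [P=1 RW=1 US=1 PS=0]
  L1: frame=0x3C idx=17 entry=0x3D007 [P=1 RW=1 US=1 PS=0]
  L2: frame=0x3D idx=19 entry=0x41007 [P=1 RW=1 US=1 PS=0]
  L3: frame=0x41 idx=6 entry=0x42007 [P=1 RW=1 US=1 PS=0]
  ✓ 0x420BB  — 4 lookups
#4 VA=0x384C34112AA (r,kernel):
  L0: frame=0x25 idx=7 entry=0x43007 [P=1 RW=1 US=1 PS=0]
  L1: frame=0x43 idx=19 entry=0x46007 [P=1 RW=1 US=1 PS=0]
  L2: frame=0x46 idx=26 entry=0x49007 [P=1 RW=1 US=1 PS=0]
  L3: frame=0x49 idx=17 entry=0x4C007 [P=1 RW=1 US=1 PS=0]
  ✓ 0x4C2AA  — 4 lookups

Entries read for #1: 0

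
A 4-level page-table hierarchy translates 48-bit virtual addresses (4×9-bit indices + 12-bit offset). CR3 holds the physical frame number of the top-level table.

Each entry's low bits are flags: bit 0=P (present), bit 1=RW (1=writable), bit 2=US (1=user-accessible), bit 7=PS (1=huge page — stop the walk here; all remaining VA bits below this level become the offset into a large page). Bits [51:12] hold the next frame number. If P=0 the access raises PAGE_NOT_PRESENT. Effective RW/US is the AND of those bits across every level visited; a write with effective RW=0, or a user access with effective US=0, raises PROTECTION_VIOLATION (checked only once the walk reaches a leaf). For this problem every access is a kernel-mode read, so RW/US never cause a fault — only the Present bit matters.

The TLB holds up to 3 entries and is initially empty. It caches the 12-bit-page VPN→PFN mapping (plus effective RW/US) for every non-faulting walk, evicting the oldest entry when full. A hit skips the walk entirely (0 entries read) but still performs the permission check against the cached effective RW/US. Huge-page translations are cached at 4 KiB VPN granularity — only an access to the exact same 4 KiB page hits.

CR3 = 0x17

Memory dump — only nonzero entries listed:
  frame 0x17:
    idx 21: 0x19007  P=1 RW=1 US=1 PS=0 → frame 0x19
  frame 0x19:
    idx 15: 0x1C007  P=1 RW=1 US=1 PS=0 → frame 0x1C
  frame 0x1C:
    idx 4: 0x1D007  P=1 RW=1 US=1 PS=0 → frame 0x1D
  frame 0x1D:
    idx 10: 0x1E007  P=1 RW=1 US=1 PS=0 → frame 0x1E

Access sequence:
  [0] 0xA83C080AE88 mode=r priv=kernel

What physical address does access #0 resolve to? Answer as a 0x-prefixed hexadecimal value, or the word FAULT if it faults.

Trace:
#0 VA=0xA83C080AE88 (r,kernel):
  L0 @0x17[21] → 0x19007  P=1,RW=1,US=1,PS=0
  L1 @0x19[15] → 0x1C007  P=1,RW=1,US=1,PS=0
  L2 @0x1C[4] → 0x1D007  P=1,RW=1,US=1,PS=0
  L3 @0x1D[10] → 0x1E007  P=1,RW=1,US=1,PS=0
  ✓ 0x1EE88  — 4 lookups

Access #0 PA: 0x1EE88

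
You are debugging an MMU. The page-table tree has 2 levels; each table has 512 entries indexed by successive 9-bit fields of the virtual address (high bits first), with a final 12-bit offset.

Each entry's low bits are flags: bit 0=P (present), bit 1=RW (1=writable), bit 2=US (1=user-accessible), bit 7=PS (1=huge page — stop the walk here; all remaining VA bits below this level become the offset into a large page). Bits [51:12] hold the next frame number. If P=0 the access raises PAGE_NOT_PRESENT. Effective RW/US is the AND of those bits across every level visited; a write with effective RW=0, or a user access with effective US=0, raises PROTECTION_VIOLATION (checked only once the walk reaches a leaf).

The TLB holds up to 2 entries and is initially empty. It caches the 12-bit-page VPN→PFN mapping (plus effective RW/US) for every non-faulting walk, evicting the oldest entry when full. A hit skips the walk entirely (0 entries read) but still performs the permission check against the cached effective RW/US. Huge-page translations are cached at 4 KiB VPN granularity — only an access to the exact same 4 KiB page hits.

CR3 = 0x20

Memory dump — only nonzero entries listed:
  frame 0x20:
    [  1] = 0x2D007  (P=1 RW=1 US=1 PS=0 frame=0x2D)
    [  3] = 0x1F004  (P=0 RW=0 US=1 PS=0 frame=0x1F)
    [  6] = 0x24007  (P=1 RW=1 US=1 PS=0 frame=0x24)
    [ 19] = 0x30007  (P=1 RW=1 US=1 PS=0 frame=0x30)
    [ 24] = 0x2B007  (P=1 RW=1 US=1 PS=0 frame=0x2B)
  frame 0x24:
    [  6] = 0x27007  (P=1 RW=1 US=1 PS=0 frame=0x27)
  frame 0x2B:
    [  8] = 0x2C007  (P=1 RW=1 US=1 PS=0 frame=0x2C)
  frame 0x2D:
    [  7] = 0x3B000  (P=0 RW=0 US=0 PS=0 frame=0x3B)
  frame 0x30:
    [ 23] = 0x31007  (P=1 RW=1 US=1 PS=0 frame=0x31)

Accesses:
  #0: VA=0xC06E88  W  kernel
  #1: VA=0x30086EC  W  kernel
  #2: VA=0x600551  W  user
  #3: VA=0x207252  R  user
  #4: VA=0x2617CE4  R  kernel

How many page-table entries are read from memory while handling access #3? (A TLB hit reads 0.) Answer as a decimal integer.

Trace:
#0 VA=0xC06E88 (w,kernel):
  L0: frame=0x20 idx=6 entry=0x24007 [P=1 RW=1 US=1 PS=0]
  L1: frame=0x24 idx=6 entry=0x27007 [P=1 RW=1 US=1 PS=0]
  ⇒ phys 0x27E88  [2 reads]
#1 VA=0x30086EC (w,kernel):
  L0: frame=0x20 idx=24 entry=0x2B007 [P=1 RW=1 US=1 PS=0]
  L1: frame=0x2B idx=8 entry=0x2C007 [P=1 RW=1 US=1 PS=0]
  ⇒ phys 0x2C6EC  [2 reads]
#2 VA=0x600551 (w,user):
  L0: frame=0x20 idx=3 entry=0x1F004 [P=0 RW=0 US=1 PS=0]
  ⇒ fault: PAGE_NOT_PRESENT  — 1 lookups
#3 VA=0x207252 (r,user):
  L0: frame=0x20 idx=1 entry=0x2D007 [P=1 RW=1 US=1 PS=0]
  L1: frame=0x2D idx=7 entry=0x3B000 [P=0 RW=0 US=0 PS=0]
  ⇒ fault: PAGE_NOT_PRESENT  — 2 lookups
#4 VA=0x2617CE4 (r,kernel):
  L0: frame=0x20 idx=19 entry=0x30007 [P=1 RW=1 US=1 PS=0]
  L1: frame=0x30 idx=23 entry=0x31007 [P=1 RW=1 US=1 PS=0]
  ⇒ phys 0x31CE4  [2 reads]

Entries read for #3: 2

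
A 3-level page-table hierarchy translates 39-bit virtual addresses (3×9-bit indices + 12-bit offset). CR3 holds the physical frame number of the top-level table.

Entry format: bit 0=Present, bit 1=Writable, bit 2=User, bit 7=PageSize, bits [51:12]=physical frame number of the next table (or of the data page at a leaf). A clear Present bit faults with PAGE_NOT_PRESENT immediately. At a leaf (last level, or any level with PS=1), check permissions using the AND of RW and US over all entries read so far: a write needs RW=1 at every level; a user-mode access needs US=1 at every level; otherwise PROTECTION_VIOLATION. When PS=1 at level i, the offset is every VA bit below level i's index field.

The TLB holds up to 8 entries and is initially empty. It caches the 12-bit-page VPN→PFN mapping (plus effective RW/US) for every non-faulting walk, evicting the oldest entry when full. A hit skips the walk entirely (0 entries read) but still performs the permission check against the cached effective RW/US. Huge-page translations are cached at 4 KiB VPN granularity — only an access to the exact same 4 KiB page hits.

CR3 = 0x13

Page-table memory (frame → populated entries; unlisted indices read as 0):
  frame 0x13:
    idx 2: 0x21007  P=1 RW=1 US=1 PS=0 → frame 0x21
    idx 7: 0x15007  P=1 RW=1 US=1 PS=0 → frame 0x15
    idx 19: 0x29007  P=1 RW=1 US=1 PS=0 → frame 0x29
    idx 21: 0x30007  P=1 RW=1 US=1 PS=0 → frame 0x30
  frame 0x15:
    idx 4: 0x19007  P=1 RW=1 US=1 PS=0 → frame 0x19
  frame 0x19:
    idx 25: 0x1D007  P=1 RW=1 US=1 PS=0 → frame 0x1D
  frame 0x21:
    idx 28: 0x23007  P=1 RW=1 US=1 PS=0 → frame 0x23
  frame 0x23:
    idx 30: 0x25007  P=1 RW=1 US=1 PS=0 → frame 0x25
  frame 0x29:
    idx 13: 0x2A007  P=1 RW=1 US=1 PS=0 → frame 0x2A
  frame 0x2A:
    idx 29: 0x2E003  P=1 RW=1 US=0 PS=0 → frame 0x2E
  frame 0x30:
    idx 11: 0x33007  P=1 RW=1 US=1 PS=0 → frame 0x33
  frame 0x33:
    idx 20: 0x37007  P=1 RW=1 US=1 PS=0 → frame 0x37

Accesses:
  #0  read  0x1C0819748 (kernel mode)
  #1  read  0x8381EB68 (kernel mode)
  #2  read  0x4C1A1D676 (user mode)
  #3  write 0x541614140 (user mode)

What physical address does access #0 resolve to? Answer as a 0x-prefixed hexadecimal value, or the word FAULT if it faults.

Per-access translation:
#0 VA=0x1C0819748 (r,kernel):
  [0] read 0x13 idx=7: raw=0x15007 flags P=1 W=1 U=1 S=0
  [1] read 0x15 idx=4: raw=0x19007 flags P=1 W=1 U=1 S=0
  [2] read 0x19 idx=25: raw=0x1D007 flags P=1 W=1 U=1 S=0
  ✓ 0x1D748  — 3 lookups
#1 VA=0x8381EB68 (r,kernel):
  [0] read 0x13 idx=2: raw=0x21007 flags P=1 W=1 U=1 S=0
  [1] read 0x21 idx=28: raw=0x23007 flags P=1 W=1 U=1 S=0
  [2] read 0x23 idx=30: raw=0x25007 flags P=1 W=1 U=1 S=0
  ✓ 0x25B68  — 3 lookups
#2 VA=0x4C1A1D676 (r,user):
  [0] read 0x13 idx=19: raw=0x29007 flags P=1 W=1 U=1 S=0
  [1] read 0x29 idx=13: raw=0x2A007 flags P=1 W=1 U=1 S=0
  [2] read 0x2A idx=29: raw=0x2E003 flags P=1 W=1 U=0 S=0
  ✗ PROTECTION_VIOLATION  [3 reads]
#3 VA=0x541614140 (w,user):
  [0] read 0x13 idx=21: raw=0x30007 flags P=1 W=1 U=1 S=0
  [1] read 0x30 idx=11: raw=0x33007 flags P=1 W=1 U=1 S=0
  [2] read 0x33 idx=20: raw=0x37007 flags P=1 W=1 U=1 S=0
  ✓ 0x37140  — 3 lookups

Access #0 PA: 0x1D748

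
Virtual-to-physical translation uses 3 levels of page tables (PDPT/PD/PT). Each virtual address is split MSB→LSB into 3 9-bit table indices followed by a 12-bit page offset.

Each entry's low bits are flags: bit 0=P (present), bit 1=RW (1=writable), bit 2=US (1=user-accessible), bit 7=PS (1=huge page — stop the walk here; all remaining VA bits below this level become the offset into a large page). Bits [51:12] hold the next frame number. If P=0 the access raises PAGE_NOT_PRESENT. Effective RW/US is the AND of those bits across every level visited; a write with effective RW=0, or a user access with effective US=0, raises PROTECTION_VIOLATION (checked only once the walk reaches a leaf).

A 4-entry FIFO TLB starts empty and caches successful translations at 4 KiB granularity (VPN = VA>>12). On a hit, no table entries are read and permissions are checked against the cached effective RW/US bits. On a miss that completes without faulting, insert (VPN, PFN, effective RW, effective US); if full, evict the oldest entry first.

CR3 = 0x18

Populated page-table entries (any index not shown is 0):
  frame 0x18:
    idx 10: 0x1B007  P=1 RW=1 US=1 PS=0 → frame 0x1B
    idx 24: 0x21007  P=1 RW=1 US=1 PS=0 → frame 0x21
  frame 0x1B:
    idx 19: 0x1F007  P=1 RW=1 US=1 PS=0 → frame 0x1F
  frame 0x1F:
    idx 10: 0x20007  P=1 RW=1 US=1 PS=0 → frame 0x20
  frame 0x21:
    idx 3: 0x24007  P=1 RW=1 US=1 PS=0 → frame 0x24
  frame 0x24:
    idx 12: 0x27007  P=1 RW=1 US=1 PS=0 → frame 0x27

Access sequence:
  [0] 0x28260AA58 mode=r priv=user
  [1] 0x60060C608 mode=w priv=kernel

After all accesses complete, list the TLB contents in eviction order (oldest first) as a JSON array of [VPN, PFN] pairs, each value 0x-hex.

Trace:
#0 VA=0x28260AA58 (r,user):
  L0: frame=0x18 idx=10 entry=0x1B007 [P=1 RW=1 US=1 PS=0]
  L1: frame=0x1B idx=19 entry=0x1F007 [P=1 RW=1 US=1 PS=0]
  L2: frame=0x1F idx=10 entry=0x20007 [P=1 RW=1 US=1 PS=0]
  → PA=0x20A58  (3 entries read)
#1 VA=0x60060C608 (w,kernel):
  L0: frame=0x18 idx=24 entry=0x21007 [P=1 RW=1 US=1 PS=0]
  L1: frame=0x21 idx=3 entry=0x24007 [P=1 RW=1 US=1 PS=0]
  L2: frame=0x24 idx=12 entry=0x27007 [P=1 RW=1 US=1 PS=0]
  → PA=0x27608  (3 entries read)

TLB: [["0x28260A", "0x20"], ["0x60060C", "0x27"]]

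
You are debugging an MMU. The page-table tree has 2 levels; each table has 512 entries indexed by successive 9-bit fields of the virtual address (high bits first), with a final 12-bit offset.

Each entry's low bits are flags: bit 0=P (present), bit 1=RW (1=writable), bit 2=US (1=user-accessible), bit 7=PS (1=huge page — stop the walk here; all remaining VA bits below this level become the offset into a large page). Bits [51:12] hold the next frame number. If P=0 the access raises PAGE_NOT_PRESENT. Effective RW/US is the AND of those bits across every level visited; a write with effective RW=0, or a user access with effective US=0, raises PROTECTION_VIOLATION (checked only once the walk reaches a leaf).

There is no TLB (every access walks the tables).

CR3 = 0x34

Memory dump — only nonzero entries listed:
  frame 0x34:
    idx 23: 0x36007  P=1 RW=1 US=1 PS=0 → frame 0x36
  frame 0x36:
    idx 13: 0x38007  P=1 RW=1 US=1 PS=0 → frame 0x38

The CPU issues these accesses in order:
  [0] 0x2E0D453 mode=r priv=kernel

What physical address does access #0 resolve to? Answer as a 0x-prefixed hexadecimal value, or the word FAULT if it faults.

Walk each access:
#0 VA=0x2E0D453 (r,kernel):
  L0 @0x34[23] → 0x36007  P=1,RW=1,US=1,PS=0
  L1 @0x36[13] → 0x38007  P=1,RW=1,US=1,PS=0
  ⇒ phys 0x38453  [2 reads]

Access #0 PA: 0x38453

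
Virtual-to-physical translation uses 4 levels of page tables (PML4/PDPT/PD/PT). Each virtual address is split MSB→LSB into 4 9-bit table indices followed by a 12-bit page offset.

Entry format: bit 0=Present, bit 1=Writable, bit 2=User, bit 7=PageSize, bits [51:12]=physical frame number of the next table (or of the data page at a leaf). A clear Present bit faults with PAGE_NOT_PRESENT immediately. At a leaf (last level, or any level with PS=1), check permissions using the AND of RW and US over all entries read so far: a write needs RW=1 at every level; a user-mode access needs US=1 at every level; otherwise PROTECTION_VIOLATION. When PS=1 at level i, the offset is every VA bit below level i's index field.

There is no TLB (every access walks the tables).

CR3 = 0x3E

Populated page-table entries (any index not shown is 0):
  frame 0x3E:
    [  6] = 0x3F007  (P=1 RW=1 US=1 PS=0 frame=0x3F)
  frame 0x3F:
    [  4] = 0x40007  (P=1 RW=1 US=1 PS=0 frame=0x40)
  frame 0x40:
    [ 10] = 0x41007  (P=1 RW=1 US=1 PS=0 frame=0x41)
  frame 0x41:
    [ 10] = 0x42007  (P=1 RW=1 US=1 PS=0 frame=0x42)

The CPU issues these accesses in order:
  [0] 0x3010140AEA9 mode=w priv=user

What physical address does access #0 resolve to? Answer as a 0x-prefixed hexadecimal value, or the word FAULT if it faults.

Walk each access:
#0 VA=0x3010140AEA9 (w,user):
  L0 @0x3E[6] → 0x3F007  P=1,RW=1,US=1,PS=0
  L1 @0x3F[4] → 0x40007  P=1,RW=1,US=1,PS=0
  L2 @0x40[10] → 0x41007  P=1,RW=1,US=1,PS=0
  L3 @0x41[10] → 0x42007  P=1,RW=1,US=1,PS=0
  ⇒ phys 0x42EA9  [4 reads]

Access #0 PA: 0x42EA9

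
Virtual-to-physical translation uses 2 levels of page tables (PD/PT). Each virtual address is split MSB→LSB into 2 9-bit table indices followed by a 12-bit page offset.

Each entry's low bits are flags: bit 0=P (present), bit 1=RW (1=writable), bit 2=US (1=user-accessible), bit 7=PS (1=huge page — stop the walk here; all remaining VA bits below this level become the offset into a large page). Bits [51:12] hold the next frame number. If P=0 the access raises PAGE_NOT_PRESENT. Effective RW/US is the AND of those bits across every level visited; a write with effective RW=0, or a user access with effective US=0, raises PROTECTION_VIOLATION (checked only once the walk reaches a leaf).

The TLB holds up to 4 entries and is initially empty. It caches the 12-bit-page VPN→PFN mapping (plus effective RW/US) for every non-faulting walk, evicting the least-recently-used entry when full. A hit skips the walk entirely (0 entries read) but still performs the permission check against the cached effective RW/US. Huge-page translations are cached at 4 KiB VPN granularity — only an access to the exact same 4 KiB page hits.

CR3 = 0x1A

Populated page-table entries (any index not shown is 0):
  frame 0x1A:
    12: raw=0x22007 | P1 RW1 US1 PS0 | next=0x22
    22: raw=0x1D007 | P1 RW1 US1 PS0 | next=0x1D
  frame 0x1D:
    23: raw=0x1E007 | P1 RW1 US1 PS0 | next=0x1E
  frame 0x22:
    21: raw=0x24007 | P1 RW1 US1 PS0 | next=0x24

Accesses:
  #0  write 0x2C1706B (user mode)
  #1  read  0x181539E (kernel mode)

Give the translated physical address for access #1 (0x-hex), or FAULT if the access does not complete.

Walk each access:
#0 VA=0x2C1706B (w,user):
  L0 @0x1A[22] → 0x1D007  P=1,RW=1,US=1,PS=0
  L1 @0x1D[23] → 0x1E007  P=1,RW=1,US=1,PS=0
  ✓ 0x1E06B  — 2 lookups
#1 VA=0x181539E (r,kernel):
  L0 @0x1A[12] → 0x22007  P=1,RW=1,US=1,PS=0
  L1 @0x22[21] → 0x24007  P=1,RW=1,US=1,PS=0
  ✓ 0x2439E  — 2 lookups

Access #1 PA: 0x2439E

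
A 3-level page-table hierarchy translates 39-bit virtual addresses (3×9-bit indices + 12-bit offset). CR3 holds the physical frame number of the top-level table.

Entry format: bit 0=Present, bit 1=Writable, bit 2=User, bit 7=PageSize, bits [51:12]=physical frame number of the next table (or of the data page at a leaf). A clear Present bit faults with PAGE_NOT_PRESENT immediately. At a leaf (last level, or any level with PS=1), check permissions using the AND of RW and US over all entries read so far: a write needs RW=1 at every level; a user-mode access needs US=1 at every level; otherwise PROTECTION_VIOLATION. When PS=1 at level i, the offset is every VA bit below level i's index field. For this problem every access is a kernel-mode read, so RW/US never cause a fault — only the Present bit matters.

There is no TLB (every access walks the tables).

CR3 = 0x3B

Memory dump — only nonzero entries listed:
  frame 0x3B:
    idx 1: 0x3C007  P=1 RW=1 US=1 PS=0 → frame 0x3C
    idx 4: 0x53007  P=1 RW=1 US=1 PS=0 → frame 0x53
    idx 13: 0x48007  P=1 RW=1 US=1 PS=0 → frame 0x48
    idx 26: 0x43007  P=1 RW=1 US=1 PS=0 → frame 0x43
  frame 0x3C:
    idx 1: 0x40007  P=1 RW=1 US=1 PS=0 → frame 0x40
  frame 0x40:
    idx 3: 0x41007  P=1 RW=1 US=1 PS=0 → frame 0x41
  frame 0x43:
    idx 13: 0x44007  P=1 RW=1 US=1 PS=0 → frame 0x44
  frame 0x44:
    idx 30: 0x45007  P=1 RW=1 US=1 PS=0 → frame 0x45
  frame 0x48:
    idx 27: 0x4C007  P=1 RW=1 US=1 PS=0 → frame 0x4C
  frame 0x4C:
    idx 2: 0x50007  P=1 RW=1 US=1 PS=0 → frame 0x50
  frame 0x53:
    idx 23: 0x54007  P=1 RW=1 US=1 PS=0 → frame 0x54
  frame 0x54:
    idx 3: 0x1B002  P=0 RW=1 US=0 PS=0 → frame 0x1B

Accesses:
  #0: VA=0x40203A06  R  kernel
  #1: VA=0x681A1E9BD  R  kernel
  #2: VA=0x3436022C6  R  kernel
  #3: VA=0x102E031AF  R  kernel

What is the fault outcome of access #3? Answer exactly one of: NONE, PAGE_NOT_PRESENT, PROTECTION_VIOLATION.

Trace:
#0 VA=0x40203A06 (r,kernel):
  L0 @0x3B[1] → 0x3C007  P=1,RW=1,US=1,PS=0
  L1 @0x3C[1] → 0x40007  P=1,RW=1,US=1,PS=0
  L2 @0x40[3] → 0x41007  P=1,RW=1,US=1,PS=0
  → PA=0x41A06  (3 entries read)
#1 VA=0x681A1E9BD (r,kernel):
  L0 @0x3B[26] → 0x43007  P=1,RW=1,US=1,PS=0
  L1 @0x43[13] → 0x44007  P=1,RW=1,US=1,PS=0
  L2 @0x44[30] → 0x45007  P=1,RW=1,US=1,PS=0
  → PA=0x459BD  (3 entries read)
#2 VA=0x3436022C6 (r,kernel):
  L0 @0x3B[13] → 0x48007  P=1,RW=1,US=1,PS=0
  L1 @0x48[27] → 0x4C007  P=1,RW=1,US=1,PS=0
  L2 @0x4C[2] → 0x50007  P=1,RW=1,US=1,PS=0
  → PA=0x502C6  (3 entries read)
#3 VA=0x102E031AF (r,kernel):
  L0 @0x3B[4] → 0x53007  P=1,RW=1,US=1,PS=0
  L1 @0x53[23] → 0x54007  P=1,RW=1,US=1,PS=0
  L2 @0x54[3] → 0x1B002  P=0,RW=1,US=0,PS=0
  ⇒ fault: PAGE_NOT_PRESENT  — 3 lookups

Access #3 fault: PAGE_NOT_PRESENT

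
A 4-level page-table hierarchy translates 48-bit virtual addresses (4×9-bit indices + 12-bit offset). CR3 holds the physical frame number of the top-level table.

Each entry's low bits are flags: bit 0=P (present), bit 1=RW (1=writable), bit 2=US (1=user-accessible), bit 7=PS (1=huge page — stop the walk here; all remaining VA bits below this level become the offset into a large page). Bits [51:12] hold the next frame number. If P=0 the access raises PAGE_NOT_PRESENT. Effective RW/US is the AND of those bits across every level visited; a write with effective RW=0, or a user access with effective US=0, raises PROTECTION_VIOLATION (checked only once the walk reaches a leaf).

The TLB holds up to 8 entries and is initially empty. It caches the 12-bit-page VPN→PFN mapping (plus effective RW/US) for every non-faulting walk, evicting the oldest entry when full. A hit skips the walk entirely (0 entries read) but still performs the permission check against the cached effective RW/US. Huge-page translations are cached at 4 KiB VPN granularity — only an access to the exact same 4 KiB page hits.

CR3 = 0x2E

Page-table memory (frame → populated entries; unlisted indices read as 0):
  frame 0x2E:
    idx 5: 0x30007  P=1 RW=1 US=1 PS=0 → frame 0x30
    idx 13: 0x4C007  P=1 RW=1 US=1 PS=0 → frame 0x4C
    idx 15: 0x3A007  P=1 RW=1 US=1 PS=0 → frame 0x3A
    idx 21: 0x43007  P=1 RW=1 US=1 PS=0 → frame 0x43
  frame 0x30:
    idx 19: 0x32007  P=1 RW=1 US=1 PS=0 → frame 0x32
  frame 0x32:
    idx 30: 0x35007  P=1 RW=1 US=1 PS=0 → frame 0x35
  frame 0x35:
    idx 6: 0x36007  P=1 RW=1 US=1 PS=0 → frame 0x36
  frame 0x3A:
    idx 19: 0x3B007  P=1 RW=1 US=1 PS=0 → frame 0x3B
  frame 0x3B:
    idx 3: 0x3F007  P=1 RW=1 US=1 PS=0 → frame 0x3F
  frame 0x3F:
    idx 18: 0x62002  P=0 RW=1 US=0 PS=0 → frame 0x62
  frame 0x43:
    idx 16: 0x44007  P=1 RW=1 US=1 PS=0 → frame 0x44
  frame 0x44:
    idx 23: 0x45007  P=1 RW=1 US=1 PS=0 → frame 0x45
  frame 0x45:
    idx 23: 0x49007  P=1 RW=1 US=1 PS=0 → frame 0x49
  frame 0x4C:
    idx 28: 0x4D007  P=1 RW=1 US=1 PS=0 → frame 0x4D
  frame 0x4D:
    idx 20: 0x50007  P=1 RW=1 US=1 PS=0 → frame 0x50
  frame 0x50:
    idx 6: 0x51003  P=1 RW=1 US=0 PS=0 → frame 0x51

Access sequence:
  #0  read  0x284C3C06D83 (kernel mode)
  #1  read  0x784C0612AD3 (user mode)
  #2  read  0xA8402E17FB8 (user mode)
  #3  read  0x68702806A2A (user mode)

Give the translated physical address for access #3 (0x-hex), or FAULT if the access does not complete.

Trace:
#0 VA=0x284C3C06D83 (r,kernel):
  L0: frame=0x2E idx=5 entry=0x30007 [P=1 RW=1 US=1 PS=0]
  L1: frame=0x30 idx=19 entry=0x32007 [P=1 RW=1 US=1 PS=0]
  L2: frame=0x32 idx=30 entry=0x35007 [P=1 RW=1 US=1 PS=0]
  L3: frame=0x35 idx=6 entry=0x36007 [P=1 RW=1 US=1 PS=0]
  ✓ 0x36D83  — 4 lookups
#1 VA=0x784C0612AD3 (r,user):
  L0: frame=0x2E idx=15 entry=0x3A007 [P=1 RW=1 US=1 PS=0]
  L1: frame=0x3A idx=19 entry=0x3B007 [P=1 RW=1 US=1 PS=0]
  L2: frame=0x3B idx=3 entry=0x3F007 [P=1 RW=1 US=1 PS=0]
  L3: frame=0x3F idx=18 entry=0x62002 [P=0 RW=1 US=0 PS=0]
  ✗ PAGE_NOT_PRESENT  [4 reads]
#2 VA=0xA8402E17FB8 (r,user):
  L0: frame=0x2E idx=21 entry=0x43007 [P=1 RW=1 US=1 PS=0]
  L1: frame=0x43 idx=16 entry=0x44007 [P=1 RW=1 US=1 PS=0]
  L2: frame=0x44 idx=23 entry=0x45007 [P=1 RW=1 US=1 PS=0]
  L3: frame=0x45 idx=23 entry=0x49007 [P=1 RW=1 US=1 PS=0]
  ✓ 0x49FB8  — 4 lookups
#3 VA=0x68702806A2A (r,user):
  L0: frame=0x2E idx=13 entry=0x4C007 [P=1 RW=1 US=1 PS=0]
  L1: frame=0x4C idx=28 entry=0x4D007 [P=1 RW=1 US=1 PS=0]
  L2: frame=0x4D idx=20 entry=0x50007 [P=1 RW=1 US=1 PS=0]
  L3: frame=0x50 idx=6 entry=0x51003 [P=1 RW=1 US=0 PS=0]
  ✗ PROTECTION_VIOLATION  [4 reads]

Access #3 PA: FAULT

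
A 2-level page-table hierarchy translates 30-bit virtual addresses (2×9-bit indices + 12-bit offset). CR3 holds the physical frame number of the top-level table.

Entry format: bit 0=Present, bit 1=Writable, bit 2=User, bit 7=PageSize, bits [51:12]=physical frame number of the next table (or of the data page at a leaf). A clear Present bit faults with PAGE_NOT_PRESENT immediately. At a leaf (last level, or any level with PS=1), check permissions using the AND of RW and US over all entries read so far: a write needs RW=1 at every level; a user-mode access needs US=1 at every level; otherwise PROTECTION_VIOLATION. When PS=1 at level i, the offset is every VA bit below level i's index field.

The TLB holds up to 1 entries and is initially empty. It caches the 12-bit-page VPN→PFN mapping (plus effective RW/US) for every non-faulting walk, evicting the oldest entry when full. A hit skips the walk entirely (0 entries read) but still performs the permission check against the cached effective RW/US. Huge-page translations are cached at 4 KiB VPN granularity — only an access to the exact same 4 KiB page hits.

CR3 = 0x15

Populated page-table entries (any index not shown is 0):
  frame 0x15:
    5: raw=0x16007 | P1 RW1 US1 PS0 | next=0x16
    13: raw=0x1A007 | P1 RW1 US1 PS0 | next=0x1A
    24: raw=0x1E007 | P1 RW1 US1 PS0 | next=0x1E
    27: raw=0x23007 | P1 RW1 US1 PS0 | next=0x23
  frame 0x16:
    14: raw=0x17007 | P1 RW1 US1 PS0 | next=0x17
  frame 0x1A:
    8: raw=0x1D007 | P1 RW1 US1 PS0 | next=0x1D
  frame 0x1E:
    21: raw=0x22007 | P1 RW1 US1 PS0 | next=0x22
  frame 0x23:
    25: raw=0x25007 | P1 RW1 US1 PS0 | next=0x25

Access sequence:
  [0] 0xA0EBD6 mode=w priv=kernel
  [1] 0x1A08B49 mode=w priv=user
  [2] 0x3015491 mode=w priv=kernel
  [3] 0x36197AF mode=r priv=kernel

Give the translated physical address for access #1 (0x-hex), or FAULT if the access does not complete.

Trace:
#0 VA=0xA0EBD6 (w,kernel):
  L0: frame=0x15 idx=5 entry=0x16007 [P=1 RW=1 US=1 PS=0]
  L1: frame=0x16 idx=14 entry=0x17007 [P=1 RW=1 US=1 PS=0]
  ⇒ phys 0x17BD6  [2 reads]
#1 VA=0x1A08B49 (w,user):
  L0: frame=0x15 idx=13 entry=0x1A007 [P=1 RW=1 US=1 PS=0]
  L1: frame=0x1A idx=8 entry=0x1D007 [P=1 RW=1 US=1 PS=0]
  ⇒ phys 0x1DB49  [2 reads]
#2 VA=0x3015491 (w,kernel):
  L0: frame=0x15 idx=24 entry=0x1E007 [P=1 RW=1 US=1 PS=0]
  L1: frame=0x1E idx=21 entry=0x22007 [P=1 RW=1 US=1 PS=0]
  ⇒ phys 0x22491  [2 reads]
#3 VA=0x36197AF (r,kernel):
  L0: frame=0x15 idx=27 entry=0x23007 [P=1 RW=1 US=1 PS=0]
  L1: frame=0x23 idx=25 entry=0x25007 [P=1 RW=1 US=1 PS=0]
  ⇒ phys 0x257AF  [2 reads]

Access #1 PA: 0x1DB49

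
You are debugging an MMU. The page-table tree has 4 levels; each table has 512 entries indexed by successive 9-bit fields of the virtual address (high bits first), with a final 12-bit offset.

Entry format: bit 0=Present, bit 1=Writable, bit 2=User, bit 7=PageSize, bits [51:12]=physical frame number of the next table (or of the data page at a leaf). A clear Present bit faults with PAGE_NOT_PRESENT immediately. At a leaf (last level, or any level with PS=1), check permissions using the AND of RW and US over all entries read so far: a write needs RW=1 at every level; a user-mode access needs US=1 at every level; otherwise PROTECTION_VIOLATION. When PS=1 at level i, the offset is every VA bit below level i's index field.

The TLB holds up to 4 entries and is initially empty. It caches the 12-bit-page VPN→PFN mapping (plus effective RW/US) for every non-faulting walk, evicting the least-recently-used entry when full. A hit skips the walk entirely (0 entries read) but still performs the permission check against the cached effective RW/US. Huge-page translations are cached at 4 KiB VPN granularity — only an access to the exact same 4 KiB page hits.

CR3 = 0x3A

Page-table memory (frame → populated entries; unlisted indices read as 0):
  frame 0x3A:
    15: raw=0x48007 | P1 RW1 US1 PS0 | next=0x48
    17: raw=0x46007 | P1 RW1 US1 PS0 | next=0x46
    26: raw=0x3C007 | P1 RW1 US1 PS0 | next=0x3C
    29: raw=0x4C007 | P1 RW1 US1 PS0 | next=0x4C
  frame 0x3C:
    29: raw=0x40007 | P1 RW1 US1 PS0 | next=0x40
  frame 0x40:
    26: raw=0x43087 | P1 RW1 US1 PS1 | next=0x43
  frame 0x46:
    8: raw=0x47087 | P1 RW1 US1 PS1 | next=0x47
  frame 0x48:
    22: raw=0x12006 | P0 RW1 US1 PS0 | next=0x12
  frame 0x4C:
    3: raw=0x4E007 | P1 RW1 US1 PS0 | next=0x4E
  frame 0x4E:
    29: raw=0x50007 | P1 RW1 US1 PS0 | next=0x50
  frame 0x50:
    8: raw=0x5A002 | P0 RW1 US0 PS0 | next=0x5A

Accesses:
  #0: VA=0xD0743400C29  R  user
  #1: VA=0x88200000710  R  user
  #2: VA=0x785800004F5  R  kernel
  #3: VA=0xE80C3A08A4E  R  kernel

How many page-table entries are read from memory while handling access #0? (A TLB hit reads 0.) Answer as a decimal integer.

Walk each access:
#0 VA=0xD0743400C29 (r,user):
  [0] read 0x3A idx=26: raw=0x3C007 flags P=1 W=1 U=1 S=0
  [1] read 0x3C idx=29: raw=0x40007 flags P=1 W=1 U=1 S=0
  [2] read 0x40 idx=26: raw=0x43087 flags P=1 W=1 U=1 S=1
  ⇒ phys 0x43C29 (huge @L2)  [3 reads]
#1 VA=0x88200000710 (r,user):
  [0] read 0x3A idx=17: raw=0x46007 flags P=1 W=1 U=1 S=0
  [1] read 0x46 idx=8: raw=0x47087 flags P=1 W=1 U=1 S=1
  ⇒ phys 0x47710 (huge @L1)  [2 reads]
#2 VA=0x785800004F5 (r,kernel):
  [0] read 0x3A idx=15: raw=0x48007 flags P=1 W=1 U=1 S=0
  [1] read 0x48 idx=22: raw=0x12006 flags P=0 W=1 U=1 S=0
  ⇒ fault: PAGE_NOT_PRESENT  — 2 lookups
#3 VA=0xE80C3A08A4E (r,kernel):
  [0] read 0x3A idx=29: raw=0x4C007 flags P=1 W=1 U=1 S=0
  [1] read 0x4C idx=3: raw=0x4E007 flags P=1 W=1 U=1 S=0
  [2] read 0x4E idx=29: raw=0x50007 flags P=1 W=1 U=1 S=0
  [3] read 0x50 idx=8: raw=0x5A002 flags P=0 W=1 U=0 S=0
  ⇒ fault: PAGE_NOT_PRESENT  — 4 lookups

Entries read for #0: 3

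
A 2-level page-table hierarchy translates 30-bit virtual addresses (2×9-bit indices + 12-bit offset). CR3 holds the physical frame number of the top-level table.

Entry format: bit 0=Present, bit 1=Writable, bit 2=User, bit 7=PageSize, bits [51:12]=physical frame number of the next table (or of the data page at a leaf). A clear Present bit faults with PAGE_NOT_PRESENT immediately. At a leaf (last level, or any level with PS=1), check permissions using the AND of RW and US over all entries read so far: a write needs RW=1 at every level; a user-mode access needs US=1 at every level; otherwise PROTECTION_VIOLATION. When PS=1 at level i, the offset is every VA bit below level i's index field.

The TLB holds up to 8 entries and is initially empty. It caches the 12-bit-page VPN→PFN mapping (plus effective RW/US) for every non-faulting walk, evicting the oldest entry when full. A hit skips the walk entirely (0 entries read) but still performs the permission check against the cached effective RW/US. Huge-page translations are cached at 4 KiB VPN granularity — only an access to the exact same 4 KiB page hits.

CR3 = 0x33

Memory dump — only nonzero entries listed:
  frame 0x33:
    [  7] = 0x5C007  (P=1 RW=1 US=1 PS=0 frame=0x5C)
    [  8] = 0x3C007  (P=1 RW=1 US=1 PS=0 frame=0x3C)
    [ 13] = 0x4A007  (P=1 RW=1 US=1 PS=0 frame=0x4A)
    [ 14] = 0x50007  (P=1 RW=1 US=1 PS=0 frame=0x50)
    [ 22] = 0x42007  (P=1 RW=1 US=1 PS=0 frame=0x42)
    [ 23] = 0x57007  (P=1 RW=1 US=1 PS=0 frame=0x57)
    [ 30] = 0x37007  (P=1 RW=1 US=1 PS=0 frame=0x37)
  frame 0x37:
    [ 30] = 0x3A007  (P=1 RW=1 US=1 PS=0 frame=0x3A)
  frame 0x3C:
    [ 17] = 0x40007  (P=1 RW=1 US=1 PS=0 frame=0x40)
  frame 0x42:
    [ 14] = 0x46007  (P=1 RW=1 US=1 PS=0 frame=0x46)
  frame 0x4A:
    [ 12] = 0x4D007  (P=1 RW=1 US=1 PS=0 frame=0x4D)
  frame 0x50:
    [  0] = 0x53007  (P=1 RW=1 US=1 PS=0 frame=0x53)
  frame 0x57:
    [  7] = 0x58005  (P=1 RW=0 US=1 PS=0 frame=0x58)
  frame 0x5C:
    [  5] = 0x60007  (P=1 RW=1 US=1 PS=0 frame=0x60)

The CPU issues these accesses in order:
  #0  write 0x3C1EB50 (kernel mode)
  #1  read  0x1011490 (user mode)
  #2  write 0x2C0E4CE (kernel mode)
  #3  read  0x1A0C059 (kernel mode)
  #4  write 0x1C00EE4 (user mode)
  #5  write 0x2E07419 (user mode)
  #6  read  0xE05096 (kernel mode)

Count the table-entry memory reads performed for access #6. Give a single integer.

Trace:
#0 VA=0x3C1EB50 (w,kernel):
  L0: frame=0x33 idx=30 entry=0x37007 [P=1 RW=1 US=1 PS=0]
  L1: frame=0x37 idx=30 entry=0x3A007 [P=1 RW=1 US=1 PS=0]
  → PA=0x3AB50  (2 entries read)
#1 VA=0x1011490 (r,user):
  L0: frame=0x33 idx=8 entry=0x3C007 [P=1 RW=1 US=1 PS=0]
  L1: frame=0x3C idx=17 entry=0x40007 [P=1 RW=1 US=1 PS=0]
  → PA=0x40490  (2 entries read)
#2 VA=0x2C0E4CE (w,kernel):
  L0: frame=0x33 idx=22 entry=0x42007 [P=1 RW=1 US=1 PS=0]
  L1: frame=0x42 idx=14 entry=0x46007 [P=1 RW=1 US=1 PS=0]
  → PA=0x464CE  (2 entries read)
#3 VA=0x1A0C059 (r,kernel):
  L0: frame=0x33 idx=13 entry=0x4A007 [P=1 RW=1 US=1 PS=0]
  L1: frame=0x4A idx=12 entry=0x4D007 [P=1 RW=1 US=1 PS=0]
  → PA=0x4D059  (2 entries read)
#4 VA=0x1C00EE4 (w,user):
  L0: frame=0x33 idx=14 entry=0x50007 [P=1 RW=1 US=1 PS=0]
  L1: frame=0x50 idx=0 entry=0x53007 [P=1 RW=1 US=1 PS=0]
  → PA=0x53EE4  (2 entries read)
#5 VA=0x2E07419 (w,user):
  L0: frame=0x33 idx=23 entry=0x57007 [P=1 RW=1 US=1 PS=0]
  L1: frame=0x57 idx=7 entry=0x58005 [P=1 RW=0 US=1 PS=0]
  ✗ PROTECTION_VIOLATION  [2 reads]
#6 VA=0xE05096 (r,kernel):
  L0: frame=0x33 idx=7 entry=0x5C007 [P=1 RW=1 US=1 PS=0]
  L1: frame=0x5C idx=5 entry=0x60007 [P=1 RW=1 US=1 PS=0]
  → PA=0x60096  (2 entries read)

Entries read for #6: 2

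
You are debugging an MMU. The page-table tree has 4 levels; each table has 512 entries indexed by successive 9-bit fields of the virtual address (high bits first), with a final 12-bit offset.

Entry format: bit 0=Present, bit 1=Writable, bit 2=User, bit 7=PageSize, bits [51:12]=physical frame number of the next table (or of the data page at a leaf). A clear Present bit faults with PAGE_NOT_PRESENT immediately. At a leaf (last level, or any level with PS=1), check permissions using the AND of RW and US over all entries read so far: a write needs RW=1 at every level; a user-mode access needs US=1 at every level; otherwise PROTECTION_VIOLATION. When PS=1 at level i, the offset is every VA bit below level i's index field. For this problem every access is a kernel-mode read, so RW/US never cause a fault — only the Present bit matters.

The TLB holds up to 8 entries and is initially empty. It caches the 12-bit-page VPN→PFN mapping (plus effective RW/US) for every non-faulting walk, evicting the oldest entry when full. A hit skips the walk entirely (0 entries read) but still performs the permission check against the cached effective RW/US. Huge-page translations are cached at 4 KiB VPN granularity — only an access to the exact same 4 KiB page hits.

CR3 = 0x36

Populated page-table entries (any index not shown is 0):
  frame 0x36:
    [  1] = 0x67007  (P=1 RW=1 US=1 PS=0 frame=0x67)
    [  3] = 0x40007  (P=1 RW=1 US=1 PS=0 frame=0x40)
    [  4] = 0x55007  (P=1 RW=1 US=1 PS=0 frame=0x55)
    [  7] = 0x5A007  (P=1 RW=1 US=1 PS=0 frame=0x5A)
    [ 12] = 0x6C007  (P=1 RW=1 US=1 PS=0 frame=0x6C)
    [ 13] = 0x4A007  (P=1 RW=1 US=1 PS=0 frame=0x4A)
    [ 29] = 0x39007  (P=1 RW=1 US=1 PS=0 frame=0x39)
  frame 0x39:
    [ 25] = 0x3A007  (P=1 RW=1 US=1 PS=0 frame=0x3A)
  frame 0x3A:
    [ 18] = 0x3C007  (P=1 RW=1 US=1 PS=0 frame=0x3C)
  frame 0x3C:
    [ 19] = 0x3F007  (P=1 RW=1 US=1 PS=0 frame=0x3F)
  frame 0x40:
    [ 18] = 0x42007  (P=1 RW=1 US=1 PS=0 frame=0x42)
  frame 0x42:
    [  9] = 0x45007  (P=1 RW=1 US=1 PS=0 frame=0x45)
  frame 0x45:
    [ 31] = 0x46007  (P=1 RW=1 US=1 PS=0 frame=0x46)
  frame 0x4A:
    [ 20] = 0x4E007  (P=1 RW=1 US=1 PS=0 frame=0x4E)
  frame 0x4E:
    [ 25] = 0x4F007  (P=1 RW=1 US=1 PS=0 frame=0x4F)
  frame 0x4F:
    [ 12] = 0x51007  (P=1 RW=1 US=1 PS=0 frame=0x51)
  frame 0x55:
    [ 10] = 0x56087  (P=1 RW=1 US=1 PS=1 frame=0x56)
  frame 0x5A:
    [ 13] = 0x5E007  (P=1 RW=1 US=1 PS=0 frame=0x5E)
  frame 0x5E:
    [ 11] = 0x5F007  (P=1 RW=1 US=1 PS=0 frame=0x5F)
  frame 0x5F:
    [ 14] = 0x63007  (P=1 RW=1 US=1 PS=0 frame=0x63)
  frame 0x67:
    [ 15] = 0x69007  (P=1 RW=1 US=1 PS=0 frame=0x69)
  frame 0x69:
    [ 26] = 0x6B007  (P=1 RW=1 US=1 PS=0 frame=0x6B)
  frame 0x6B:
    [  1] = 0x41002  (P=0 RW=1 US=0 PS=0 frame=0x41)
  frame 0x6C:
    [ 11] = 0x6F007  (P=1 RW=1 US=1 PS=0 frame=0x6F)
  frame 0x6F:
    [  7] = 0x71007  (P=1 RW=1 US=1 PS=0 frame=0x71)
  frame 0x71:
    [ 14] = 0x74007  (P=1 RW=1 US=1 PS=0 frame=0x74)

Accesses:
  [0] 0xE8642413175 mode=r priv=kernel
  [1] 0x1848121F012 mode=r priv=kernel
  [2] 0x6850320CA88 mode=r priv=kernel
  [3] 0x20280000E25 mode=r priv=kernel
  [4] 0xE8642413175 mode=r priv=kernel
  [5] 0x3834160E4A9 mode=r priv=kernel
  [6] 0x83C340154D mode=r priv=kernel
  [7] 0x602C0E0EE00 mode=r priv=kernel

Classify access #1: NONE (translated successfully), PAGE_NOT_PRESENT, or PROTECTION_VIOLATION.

Per-access translation:
#0 VA=0xE8642413175 (r,kernel):
  L0: frame=0x36 idx=29 entry=0x39007 [P=1 RW=1 US=1 PS=0]
  L1: frame=0x39 idx=25 entry=0x3A007 [P=1 RW=1 US=1 PS=0]
  L2: frame=0x3A idx=18 entry=0x3C007 [P=1 RW=1 US=1 PS=0]
  L3: frame=0x3C idx=19 entry=0x3F007 [P=1 RW=1 US=1 PS=0]
  → PA=0x3F175  (4 entries read)
#1 VA=0x1848121F012 (r,kernel):
  L0: frame=0x36 idx=3 entry=0x40007 [P=1 RW=1 US=1 PS=0]
  L1: frame=0x40 idx=18 entry=0x42007 [P=1 RW=1 US=1 PS=0]
  L2: frame=0x42 idx=9 entry=0x45007 [P=1 RW=1 US=1 PS=0]
  L3: frame=0x45 idx=31 entry=0x46007 [P=1 RW=1 US=1 PS=0]
  → PA=0x46012  (4 entries read)
#2 VA=0x6850320CA88 (r,kernel):
  L0: frame=0x36 idx=13 entry=0x4A007 [P=1 RW=1 US=1 PS=0]
  L1: frame=0x4A idx=20 entry=0x4E007 [P=1 RW=1 US=1 PS=0]
  L2: frame=0x4E idx=25 entry=0x4F007 [P=1 RW=1 US=1 PS=0]
  L3: frame=0x4F idx=12 entry=0x51007 [P=1 RW=1 US=1 PS=0]
  → PA=0x51A88  (4 entries read)
#3 VA=0x20280000E25 (r,kernel):
  L0: frame=0x36 idx=4 entry=0x55007 [P=1 RW=1 US=1 PS=0]
  L1: frame=0x55 idx=10 entry=0x56087 [P=1 RW=1 US=1 PS=1]
  → PA=0x56E25 (huge @L1)  (2 entries read)
#4 VA=0xE8642413175 (r,kernel):
  TLB hit vpn=0xE8642413 → PA=0x3F175
#5 VA=0x3834160E4A9 (r,kernel):
  L0: frame=0x36 idx=7 entry=0x5A007 [P=1 RW=1 US=1 PS=0]
  L1: frame=0x5A idx=13 entry=0x5E007 [P=1 RW=1 US=1 PS=0]
  L2: frame=0x5E idx=11 entry=0x5F007 [P=1 RW=1 US=1 PS=0]
  L3: frame=0x5F idx=14 entry=0x63007 [P=1 RW=1 US=1 PS=0]
  → PA=0x634A9  (4 entries read)
#6 VA=0x83C340154D (r,kernel):
  L0: frame=0x36 idx=1 entry=0x67007 [P=1 RW=1 US=1 PS=0]
  L1: frame=0x67 idx=15 entry=0x69007 [P=1 RW=1 US=1 PS=0]
  L2: frame=0x69 idx=26 entry=0x6B007 [P=1 RW=1 US=1 PS=0]
  L3: frame=0x6B idx=1 entry=0x41002 [P=0 RW=1 US=0 PS=0]
  ⇒ fault: PAGE_NOT_PRESENT  — 4 lookups
#7 VA=0x602C0E0EE00 (r,kernel):
  L0: frame=0x36 idx=12 entry=0x6C007 [P=1 RW=1 US=1 PS=0]
  L1: frame=0x6C idx=11 entry=0x6F007 [P=1 RW=1 US=1 PS=0]
  L2: frame=0x6F idx=7 entry=0x71007 [P=1 RW=1 US=1 PS=0]
  L3: frame=0x71 idx=14 entry=0x74007 [P=1 RW=1 US=1 PS=0]
  → PA=0x74E00  (4 entries read)

Access #1 fault: NONE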